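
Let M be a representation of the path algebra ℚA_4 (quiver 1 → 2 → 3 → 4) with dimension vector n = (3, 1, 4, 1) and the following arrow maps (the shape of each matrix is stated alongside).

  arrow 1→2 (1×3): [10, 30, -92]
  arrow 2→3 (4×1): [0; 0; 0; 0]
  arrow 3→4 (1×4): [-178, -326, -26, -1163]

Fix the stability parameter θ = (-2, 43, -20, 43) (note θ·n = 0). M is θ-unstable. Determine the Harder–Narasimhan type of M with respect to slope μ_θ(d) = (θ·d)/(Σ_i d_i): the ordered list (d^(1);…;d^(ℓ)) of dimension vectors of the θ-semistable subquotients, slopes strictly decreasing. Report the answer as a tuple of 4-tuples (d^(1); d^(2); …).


Interval decomposition of M: I[1,1]^2, I[1,2], I[3,3]^3, I[3,4].
HN type (ℓ=3): μ^(1)=43; μ^(2)=-2; μ^(3)=-20

((0, 1, 0, 1); (3, 0, 0, 0); (0, 0, 4, 0))


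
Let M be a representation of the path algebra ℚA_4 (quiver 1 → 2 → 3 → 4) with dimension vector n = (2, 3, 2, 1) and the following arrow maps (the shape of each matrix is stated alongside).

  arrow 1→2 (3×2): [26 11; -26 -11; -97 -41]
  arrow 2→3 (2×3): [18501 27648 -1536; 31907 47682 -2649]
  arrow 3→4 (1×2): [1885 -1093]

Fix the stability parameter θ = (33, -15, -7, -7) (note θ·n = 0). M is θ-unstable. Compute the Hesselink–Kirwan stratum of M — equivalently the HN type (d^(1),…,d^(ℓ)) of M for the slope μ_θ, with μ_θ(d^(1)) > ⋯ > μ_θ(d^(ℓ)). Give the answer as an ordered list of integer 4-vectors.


Via rank(M_{q-1}∘⋯∘M_p): M ≅ I[1,3], I[1,4], I[2,2].
μ_θ-semistable layers: μ^(1)=11/3; μ^(2)=1; μ^(3)=-15

((1, 1, 1, 0); (1, 1, 1, 1); (0, 1, 0, 0))


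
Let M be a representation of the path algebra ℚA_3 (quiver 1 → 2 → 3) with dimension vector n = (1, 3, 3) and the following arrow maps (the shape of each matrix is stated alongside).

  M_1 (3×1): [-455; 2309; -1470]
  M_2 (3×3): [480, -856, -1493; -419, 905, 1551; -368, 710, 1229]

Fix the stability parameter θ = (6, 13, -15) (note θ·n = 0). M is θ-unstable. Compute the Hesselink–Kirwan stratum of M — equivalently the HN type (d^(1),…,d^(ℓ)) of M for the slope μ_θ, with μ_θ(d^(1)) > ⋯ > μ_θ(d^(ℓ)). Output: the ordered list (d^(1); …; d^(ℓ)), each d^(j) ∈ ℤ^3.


Interval decomposition of M: I[1,3], I[2,3]^2.
HN type (ℓ=2): μ^(1)=4/3; μ^(2)=-1

((1, 1, 1); (0, 2, 2))


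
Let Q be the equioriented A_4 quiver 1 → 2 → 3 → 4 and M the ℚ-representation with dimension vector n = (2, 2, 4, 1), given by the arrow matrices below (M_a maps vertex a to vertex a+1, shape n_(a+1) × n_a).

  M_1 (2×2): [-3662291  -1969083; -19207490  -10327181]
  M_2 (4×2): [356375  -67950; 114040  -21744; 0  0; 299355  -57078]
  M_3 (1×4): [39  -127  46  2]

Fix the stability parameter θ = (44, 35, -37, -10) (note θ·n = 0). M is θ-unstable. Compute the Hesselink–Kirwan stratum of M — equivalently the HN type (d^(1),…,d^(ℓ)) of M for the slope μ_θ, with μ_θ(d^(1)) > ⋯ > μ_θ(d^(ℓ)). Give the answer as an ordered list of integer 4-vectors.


Barcode: M ≅ I[1,2], I[1,4], I[3,3]^3. HN layers by μ_θ (3 steps, strictly decreasing):
  μ^(1)=79/2; μ^(2)=8; μ^(3)=-37

((1, 1, 0, 0); (1, 1, 1, 1); (0, 0, 3, 0))


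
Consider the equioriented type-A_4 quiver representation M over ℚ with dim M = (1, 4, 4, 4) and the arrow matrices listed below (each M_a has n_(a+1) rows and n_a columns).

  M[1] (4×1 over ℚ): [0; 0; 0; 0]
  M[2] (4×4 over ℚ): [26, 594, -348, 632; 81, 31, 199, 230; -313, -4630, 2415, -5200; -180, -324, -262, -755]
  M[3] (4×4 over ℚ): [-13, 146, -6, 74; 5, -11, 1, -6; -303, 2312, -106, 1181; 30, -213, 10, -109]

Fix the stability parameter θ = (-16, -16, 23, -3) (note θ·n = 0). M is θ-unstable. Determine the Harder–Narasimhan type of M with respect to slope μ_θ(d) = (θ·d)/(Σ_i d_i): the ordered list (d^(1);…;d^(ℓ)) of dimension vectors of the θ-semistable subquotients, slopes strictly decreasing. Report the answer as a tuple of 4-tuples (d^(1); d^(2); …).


Interval decomposition of M: I[1,1], I[2,4]^4.
HN type (ℓ=2): μ^(1)=10; μ^(2)=-16

((0, 0, 4, 4); (1, 4, 0, 0))


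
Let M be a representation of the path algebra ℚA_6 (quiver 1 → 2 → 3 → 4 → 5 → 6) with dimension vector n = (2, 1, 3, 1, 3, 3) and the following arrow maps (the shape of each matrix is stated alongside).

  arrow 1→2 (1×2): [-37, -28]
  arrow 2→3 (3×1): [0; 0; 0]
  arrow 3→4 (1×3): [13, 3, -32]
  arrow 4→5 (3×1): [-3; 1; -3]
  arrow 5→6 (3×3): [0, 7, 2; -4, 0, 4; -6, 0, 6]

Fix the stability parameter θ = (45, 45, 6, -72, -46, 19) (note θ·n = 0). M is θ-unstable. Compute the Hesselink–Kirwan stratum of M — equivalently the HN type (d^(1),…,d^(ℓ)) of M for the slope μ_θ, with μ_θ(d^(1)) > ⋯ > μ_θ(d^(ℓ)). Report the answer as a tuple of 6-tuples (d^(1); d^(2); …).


Barcode: M ≅ I[1,1], I[1,2], I[3,3]^2, I[3,6], I[5,5], I[5,6], I[6,6]. HN layers by μ_θ (5 steps, strictly decreasing):
  μ^(1)=45; μ^(2)=19; μ^(3)=6; μ^(4)=-112/3; μ^(5)=-46

((2, 1, 0, 0, 0, 0); (0, 0, 0, 0, 0, 3); (0, 0, 2, 0, 0, 0); (0, 0, 1, 1, 1, 0); (0, 0, 0, 0, 2, 0))


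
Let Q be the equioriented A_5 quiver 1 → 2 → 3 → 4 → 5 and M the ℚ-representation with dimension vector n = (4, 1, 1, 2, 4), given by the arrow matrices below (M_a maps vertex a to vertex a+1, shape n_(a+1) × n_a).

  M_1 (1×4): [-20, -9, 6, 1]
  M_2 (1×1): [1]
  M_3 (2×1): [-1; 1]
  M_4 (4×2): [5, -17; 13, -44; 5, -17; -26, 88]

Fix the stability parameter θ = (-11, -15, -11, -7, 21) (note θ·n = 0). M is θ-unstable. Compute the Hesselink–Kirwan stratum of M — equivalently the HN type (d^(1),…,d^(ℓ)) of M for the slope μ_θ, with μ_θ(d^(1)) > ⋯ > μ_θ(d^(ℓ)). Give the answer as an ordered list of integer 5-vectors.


Via rank(M_{q-1}∘⋯∘M_p): M ≅ I[1,1]^3, I[1,5], I[4,5], I[5,5]^2.
μ_θ-semistable layers: μ^(1)=21; μ^(2)=-7; μ^(3)=-11; μ^(4)=-13

((0, 0, 0, 0, 4); (0, 0, 0, 2, 0); (3, 0, 1, 0, 0); (1, 1, 0, 0, 0))


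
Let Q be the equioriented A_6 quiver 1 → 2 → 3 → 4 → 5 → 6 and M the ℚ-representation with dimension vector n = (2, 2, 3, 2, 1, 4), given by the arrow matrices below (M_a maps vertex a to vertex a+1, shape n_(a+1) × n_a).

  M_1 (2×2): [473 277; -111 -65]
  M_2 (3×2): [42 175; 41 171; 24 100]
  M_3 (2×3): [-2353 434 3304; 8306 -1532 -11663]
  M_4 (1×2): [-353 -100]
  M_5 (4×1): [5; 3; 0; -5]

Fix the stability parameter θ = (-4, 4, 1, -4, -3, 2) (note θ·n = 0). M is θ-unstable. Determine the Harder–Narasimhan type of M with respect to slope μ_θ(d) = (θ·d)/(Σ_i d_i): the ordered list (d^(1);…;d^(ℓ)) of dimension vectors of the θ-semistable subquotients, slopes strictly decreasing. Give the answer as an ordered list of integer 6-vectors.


Barcode: M ≅ I[1,3], I[1,6], I[3,4], I[6,6]^3. HN layers by μ_θ (5 steps, strictly decreasing):
  μ^(1)=5/2; μ^(2)=2; μ^(3)=-1/2; μ^(4)=-3/2; μ^(5)=-4

((0, 1, 1, 0, 0, 0); (0, 0, 0, 0, 0, 4); (0, 1, 1, 1, 1, 0); (0, 0, 1, 1, 0, 0); (2, 0, 0, 0, 0, 0))


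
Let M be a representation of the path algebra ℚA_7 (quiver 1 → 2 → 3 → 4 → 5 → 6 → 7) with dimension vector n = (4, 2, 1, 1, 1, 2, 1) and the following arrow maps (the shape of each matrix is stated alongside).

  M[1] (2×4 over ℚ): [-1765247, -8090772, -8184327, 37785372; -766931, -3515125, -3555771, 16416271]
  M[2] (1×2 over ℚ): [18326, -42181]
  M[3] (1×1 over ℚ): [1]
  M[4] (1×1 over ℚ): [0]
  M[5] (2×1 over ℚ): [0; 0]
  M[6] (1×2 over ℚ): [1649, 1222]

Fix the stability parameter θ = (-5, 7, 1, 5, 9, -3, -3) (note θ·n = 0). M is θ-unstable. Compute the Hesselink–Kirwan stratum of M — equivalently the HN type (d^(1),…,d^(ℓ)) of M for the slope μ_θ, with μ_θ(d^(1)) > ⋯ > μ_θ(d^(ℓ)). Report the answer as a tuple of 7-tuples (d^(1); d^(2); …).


Barcode: M ≅ I[1,1]^2, I[1,2], I[1,4], I[5,5], I[6,6], I[6,7]. HN layers by μ_θ (6 steps, strictly decreasing):
  μ^(1)=9; μ^(2)=7; μ^(3)=5; μ^(4)=4; μ^(5)=-3; μ^(6)=-5

((0, 0, 0, 0, 1, 0, 0); (0, 1, 0, 0, 0, 0, 0); (0, 0, 0, 1, 0, 0, 0); (0, 1, 1, 0, 0, 0, 0); (0, 0, 0, 0, 0, 2, 1); (4, 0, 0, 0, 0, 0, 0))


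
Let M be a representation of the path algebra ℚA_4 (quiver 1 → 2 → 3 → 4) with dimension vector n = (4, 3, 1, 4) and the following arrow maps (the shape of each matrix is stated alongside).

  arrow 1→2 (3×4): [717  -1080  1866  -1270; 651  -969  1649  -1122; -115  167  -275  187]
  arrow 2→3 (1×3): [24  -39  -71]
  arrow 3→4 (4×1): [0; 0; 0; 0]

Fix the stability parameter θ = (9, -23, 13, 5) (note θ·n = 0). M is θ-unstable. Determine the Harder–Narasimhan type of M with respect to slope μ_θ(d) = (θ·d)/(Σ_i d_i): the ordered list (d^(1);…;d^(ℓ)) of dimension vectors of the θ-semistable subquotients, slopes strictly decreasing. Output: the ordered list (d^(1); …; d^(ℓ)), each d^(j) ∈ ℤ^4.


Interval decomposition of M: I[1,1], I[1,2]^2, I[1,3], I[4,4]^4.
HN type (ℓ=4): μ^(1)=13; μ^(2)=9; μ^(3)=5; μ^(4)=-7

((0, 0, 1, 0); (1, 0, 0, 0); (0, 0, 0, 4); (3, 3, 0, 0))


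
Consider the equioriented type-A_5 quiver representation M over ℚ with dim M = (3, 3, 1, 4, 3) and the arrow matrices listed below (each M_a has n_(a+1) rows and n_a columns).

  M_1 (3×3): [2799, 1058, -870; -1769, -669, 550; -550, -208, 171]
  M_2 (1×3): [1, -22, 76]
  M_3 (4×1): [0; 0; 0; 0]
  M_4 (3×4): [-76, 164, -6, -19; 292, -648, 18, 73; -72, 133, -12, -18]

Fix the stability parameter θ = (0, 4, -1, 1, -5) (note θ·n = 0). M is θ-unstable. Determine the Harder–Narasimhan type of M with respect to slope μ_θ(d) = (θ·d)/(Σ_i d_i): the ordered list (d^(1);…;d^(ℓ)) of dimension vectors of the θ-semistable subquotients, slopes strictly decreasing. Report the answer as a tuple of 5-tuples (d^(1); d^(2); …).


Via rank(M_{q-1}∘⋯∘M_p): M ≅ I[1,2]^2, I[1,3], I[4,4]^2, I[4,5]^2, I[5,5].
μ_θ-semistable layers: μ^(1)=4; μ^(2)=3/2; μ^(3)=1; μ^(4)=0; μ^(5)=-2; μ^(6)=-5

((0, 2, 0, 0, 0); (0, 1, 1, 0, 0); (0, 0, 0, 2, 0); (3, 0, 0, 0, 0); (0, 0, 0, 2, 2); (0, 0, 0, 0, 1))


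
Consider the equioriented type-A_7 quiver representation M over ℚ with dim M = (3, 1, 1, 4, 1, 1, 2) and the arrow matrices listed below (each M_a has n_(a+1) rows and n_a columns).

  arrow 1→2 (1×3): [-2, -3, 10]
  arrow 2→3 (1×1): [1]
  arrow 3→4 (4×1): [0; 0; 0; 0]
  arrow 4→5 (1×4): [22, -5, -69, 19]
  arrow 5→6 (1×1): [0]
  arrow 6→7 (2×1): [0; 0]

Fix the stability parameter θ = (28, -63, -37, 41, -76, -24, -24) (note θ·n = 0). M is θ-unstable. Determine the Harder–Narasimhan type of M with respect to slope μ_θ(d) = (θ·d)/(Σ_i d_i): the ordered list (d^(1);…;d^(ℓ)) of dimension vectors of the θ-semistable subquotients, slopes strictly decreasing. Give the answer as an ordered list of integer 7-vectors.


Via rank(M_{q-1}∘⋯∘M_p): M ≅ I[1,1]^2, I[1,3], I[4,4]^3, I[4,5], I[6,6], I[7,7]^2.
μ_θ-semistable layers: μ^(1)=41; μ^(2)=28; μ^(3)=-35/2; μ^(4)=-24

((0, 0, 0, 3, 0, 0, 0); (2, 0, 0, 0, 0, 0, 0); (0, 0, 0, 1, 1, 0, 0); (1, 1, 1, 0, 0, 1, 2))


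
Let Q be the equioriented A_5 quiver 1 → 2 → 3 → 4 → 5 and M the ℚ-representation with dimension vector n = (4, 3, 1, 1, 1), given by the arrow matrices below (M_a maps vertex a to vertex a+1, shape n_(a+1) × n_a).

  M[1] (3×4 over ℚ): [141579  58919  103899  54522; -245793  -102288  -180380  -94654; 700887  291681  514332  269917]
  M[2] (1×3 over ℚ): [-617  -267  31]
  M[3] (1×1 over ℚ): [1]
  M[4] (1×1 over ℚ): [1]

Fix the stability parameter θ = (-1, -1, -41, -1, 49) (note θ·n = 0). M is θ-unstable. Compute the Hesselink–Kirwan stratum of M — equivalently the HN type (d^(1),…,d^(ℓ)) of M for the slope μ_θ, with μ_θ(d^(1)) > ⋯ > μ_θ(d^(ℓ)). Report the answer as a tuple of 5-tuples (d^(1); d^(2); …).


Via rank(M_{q-1}∘⋯∘M_p): M ≅ I[1,1], I[1,2]^2, I[1,5].
μ_θ-semistable layers: μ^(1)=49; μ^(2)=-1; μ^(3)=-43/3

((0, 0, 0, 0, 1); (3, 2, 0, 1, 0); (1, 1, 1, 0, 0))


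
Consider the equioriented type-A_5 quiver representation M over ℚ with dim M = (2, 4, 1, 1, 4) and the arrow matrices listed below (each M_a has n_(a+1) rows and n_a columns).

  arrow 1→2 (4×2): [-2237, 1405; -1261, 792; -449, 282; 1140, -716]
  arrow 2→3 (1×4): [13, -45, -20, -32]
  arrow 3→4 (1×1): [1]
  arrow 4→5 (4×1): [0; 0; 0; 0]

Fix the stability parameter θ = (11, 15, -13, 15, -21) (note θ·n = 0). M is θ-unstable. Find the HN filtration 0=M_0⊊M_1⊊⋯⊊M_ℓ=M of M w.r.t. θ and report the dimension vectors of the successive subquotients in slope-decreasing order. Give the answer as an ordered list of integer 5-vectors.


Via rank(M_{q-1}∘⋯∘M_p): M ≅ I[1,2], I[1,4], I[2,2]^2, I[5,5]^4.
μ_θ-semistable layers: μ^(1)=15; μ^(2)=11; μ^(3)=13/3; μ^(4)=-21

((0, 3, 0, 1, 0); (1, 0, 0, 0, 0); (1, 1, 1, 0, 0); (0, 0, 0, 0, 4))


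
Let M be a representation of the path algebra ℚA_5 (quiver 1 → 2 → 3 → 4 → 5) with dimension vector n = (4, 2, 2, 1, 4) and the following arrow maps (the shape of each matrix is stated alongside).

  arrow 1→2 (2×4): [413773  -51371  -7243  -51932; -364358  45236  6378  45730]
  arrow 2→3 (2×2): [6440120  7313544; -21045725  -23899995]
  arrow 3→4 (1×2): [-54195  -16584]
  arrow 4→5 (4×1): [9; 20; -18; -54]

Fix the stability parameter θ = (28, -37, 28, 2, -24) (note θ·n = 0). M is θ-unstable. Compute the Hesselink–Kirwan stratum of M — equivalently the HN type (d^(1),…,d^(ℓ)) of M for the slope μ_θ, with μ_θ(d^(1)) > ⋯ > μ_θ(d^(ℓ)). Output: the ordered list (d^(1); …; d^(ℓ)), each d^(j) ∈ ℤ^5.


Barcode: M ≅ I[1,1]^2, I[1,2], I[1,3], I[3,5], I[5,5]^3. HN layers by μ_θ (4 steps, strictly decreasing):
  μ^(1)=28; μ^(2)=2; μ^(3)=-9/2; μ^(4)=-24

((2, 0, 1, 0, 0); (0, 0, 1, 1, 1); (2, 2, 0, 0, 0); (0, 0, 0, 0, 3))


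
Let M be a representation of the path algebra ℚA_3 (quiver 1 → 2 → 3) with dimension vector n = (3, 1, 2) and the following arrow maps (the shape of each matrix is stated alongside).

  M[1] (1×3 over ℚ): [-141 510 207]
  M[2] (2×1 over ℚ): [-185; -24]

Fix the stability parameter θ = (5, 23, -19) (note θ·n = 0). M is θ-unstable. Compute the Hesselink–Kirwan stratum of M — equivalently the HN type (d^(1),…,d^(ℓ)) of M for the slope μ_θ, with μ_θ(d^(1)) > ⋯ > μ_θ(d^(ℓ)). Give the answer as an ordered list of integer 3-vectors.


Barcode: M ≅ I[1,1]^2, I[1,3], I[3,3]. HN layers by μ_θ (3 steps, strictly decreasing):
  μ^(1)=5; μ^(2)=3; μ^(3)=-19

((2, 0, 0); (1, 1, 1); (0, 0, 1))


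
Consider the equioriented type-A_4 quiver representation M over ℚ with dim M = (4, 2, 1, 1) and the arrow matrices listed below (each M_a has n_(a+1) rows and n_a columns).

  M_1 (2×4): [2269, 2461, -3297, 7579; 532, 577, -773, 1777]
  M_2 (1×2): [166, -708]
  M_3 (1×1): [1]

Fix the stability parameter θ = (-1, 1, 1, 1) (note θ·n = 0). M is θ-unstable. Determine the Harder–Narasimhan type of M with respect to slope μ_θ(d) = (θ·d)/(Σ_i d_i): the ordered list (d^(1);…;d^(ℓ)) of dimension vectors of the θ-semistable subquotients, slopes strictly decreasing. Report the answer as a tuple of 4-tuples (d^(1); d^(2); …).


Via rank(M_{q-1}∘⋯∘M_p): M ≅ I[1,1]^2, I[1,2], I[1,4].
μ_θ-semistable layers: μ^(1)=1; μ^(2)=-1

((0, 2, 1, 1); (4, 0, 0, 0))


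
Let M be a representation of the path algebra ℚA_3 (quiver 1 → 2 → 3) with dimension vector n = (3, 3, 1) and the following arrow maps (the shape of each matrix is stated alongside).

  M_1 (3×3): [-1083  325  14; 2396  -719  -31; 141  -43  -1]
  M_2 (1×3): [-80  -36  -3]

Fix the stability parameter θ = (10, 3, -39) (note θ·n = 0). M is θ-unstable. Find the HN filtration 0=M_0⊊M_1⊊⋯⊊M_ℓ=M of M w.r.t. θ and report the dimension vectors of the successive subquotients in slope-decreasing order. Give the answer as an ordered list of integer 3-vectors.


Interval decomposition of M: I[1,2]^2, I[1,3].
HN type (ℓ=2): μ^(1)=13/2; μ^(2)=-26/3

((2, 2, 0); (1, 1, 1))


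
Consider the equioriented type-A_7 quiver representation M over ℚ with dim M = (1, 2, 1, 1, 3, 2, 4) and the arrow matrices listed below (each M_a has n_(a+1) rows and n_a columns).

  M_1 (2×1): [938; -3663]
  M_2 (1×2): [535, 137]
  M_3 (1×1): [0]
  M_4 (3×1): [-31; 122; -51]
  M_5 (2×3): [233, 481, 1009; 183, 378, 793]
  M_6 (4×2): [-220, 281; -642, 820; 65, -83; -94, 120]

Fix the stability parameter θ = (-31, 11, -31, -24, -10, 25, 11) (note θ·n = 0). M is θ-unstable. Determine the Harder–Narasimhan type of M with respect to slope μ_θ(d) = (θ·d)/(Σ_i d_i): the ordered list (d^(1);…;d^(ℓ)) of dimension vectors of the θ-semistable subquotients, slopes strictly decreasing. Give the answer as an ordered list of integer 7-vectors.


Interval decomposition of M: I[1,3], I[2,2], I[4,5], I[5,7]^2, I[7,7]^2.
HN type (ℓ=5): μ^(1)=18; μ^(2)=11; μ^(3)=-10; μ^(4)=-24; μ^(5)=-31

((0, 0, 0, 0, 0, 2, 2); (0, 1, 0, 0, 0, 0, 2); (0, 1, 1, 0, 3, 0, 0); (0, 0, 0, 1, 0, 0, 0); (1, 0, 0, 0, 0, 0, 0))


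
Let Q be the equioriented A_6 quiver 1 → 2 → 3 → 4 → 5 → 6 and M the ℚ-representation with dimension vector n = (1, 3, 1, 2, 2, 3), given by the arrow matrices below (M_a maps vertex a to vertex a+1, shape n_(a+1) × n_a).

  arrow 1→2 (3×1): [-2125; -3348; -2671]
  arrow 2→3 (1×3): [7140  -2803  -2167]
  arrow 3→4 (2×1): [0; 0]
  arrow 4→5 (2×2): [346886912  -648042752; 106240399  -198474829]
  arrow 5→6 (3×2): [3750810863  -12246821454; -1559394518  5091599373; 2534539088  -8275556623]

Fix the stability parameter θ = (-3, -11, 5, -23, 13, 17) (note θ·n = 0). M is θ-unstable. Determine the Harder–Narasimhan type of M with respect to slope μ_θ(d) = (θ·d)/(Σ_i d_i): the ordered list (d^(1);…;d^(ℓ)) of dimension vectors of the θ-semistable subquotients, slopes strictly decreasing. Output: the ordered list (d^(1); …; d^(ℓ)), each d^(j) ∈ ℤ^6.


Via rank(M_{q-1}∘⋯∘M_p): M ≅ I[1,3], I[2,2]^2, I[4,4], I[4,6], I[5,6], I[6,6].
μ_θ-semistable layers: μ^(1)=17; μ^(2)=13; μ^(3)=5; μ^(4)=-7; μ^(5)=-11; μ^(6)=-23

((0, 0, 0, 0, 0, 3); (0, 0, 0, 0, 2, 0); (0, 0, 1, 0, 0, 0); (1, 1, 0, 0, 0, 0); (0, 2, 0, 0, 0, 0); (0, 0, 0, 2, 0, 0))


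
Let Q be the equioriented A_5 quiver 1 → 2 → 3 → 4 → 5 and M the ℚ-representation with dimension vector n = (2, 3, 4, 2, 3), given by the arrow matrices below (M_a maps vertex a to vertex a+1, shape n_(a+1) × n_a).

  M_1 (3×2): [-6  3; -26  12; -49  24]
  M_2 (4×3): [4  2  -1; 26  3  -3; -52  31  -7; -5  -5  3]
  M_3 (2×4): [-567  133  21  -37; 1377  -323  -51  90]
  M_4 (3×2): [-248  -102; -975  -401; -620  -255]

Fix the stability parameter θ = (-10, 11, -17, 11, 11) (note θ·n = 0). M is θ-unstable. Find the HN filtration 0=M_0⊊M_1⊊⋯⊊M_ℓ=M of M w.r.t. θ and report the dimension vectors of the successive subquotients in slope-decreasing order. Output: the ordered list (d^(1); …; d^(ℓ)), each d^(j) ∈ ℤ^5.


Via rank(M_{q-1}∘⋯∘M_p): M ≅ I[1,5]^2, I[2,3], I[3,3], I[5,5].
μ_θ-semistable layers: μ^(1)=11; μ^(2)=-3; μ^(3)=-10; μ^(4)=-17

((0, 0, 0, 2, 3); (0, 3, 3, 0, 0); (2, 0, 0, 0, 0); (0, 0, 1, 0, 0))


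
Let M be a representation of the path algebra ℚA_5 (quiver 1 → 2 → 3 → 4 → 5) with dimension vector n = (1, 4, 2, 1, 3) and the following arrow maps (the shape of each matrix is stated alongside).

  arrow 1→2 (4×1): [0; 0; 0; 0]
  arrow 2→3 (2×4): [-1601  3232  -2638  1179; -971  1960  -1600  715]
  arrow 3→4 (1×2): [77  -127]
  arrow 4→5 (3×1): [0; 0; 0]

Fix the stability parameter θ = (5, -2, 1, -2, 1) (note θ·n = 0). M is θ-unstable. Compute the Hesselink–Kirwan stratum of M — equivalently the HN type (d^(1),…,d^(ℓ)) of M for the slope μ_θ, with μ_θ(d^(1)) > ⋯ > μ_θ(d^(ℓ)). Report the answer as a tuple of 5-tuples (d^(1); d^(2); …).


Interval decomposition of M: I[1,1], I[2,2]^2, I[2,3], I[2,4], I[5,5]^3.
HN type (ℓ=4): μ^(1)=5; μ^(2)=1; μ^(3)=-1/2; μ^(4)=-2

((1, 0, 0, 0, 0); (0, 0, 1, 0, 3); (0, 0, 1, 1, 0); (0, 4, 0, 0, 0))


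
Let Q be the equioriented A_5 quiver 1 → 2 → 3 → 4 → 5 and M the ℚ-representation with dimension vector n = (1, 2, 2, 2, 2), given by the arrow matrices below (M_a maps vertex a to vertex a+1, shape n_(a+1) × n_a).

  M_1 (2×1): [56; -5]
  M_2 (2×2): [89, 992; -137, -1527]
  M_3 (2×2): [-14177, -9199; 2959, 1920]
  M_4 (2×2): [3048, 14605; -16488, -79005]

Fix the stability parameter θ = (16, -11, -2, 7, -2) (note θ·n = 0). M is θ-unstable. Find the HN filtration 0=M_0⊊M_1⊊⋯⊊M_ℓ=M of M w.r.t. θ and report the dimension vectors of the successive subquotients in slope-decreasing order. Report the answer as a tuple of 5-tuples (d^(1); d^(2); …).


Via rank(M_{q-1}∘⋯∘M_p): M ≅ I[1,4], I[2,5], I[5,5].
μ_θ-semistable layers: μ^(1)=7; μ^(2)=5/2; μ^(3)=1; μ^(4)=-2; μ^(5)=-11

((0, 0, 0, 1, 0); (0, 0, 0, 1, 1); (1, 1, 1, 0, 0); (0, 0, 1, 0, 1); (0, 1, 0, 0, 0))


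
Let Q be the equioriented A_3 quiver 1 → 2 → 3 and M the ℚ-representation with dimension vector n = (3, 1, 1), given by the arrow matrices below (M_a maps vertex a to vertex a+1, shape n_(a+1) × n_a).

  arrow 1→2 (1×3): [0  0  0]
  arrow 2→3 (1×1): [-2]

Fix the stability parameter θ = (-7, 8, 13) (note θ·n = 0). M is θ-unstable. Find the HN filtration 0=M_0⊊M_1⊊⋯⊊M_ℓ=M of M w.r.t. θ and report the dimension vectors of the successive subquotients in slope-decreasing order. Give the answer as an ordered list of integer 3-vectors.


Barcode: M ≅ I[1,1]^3, I[2,3]. HN layers by μ_θ (3 steps, strictly decreasing):
  μ^(1)=13; μ^(2)=8; μ^(3)=-7

((0, 0, 1); (0, 1, 0); (3, 0, 0))


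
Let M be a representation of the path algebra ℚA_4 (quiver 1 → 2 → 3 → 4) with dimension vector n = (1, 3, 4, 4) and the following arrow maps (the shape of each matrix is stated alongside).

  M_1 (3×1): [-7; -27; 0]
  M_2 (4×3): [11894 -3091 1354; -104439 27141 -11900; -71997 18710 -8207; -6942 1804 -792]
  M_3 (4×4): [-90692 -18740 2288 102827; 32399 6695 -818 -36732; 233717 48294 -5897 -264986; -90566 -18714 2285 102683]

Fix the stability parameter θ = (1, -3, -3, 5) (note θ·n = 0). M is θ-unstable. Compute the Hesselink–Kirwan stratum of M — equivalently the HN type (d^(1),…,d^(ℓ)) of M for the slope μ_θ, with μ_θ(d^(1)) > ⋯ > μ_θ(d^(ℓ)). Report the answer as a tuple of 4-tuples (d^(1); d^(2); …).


Barcode: M ≅ I[1,4], I[2,4]^2, I[3,4]. HN layers by μ_θ (3 steps, strictly decreasing):
  μ^(1)=5; μ^(2)=-5/3; μ^(3)=-3

((0, 0, 0, 4); (1, 1, 1, 0); (0, 2, 3, 0))


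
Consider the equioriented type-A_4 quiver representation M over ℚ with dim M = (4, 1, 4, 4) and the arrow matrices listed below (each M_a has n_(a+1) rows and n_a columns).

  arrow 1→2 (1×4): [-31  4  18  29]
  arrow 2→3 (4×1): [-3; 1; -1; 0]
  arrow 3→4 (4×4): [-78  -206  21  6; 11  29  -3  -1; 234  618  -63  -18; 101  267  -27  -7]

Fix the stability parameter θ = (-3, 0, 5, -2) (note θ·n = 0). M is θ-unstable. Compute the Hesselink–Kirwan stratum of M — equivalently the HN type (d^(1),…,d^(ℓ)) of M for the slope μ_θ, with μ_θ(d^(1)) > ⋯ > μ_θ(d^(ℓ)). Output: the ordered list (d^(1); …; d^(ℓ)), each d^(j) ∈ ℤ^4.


Via rank(M_{q-1}∘⋯∘M_p): M ≅ I[1,1]^3, I[1,4], I[3,3]^2, I[3,4], I[4,4]^2.
μ_θ-semistable layers: μ^(1)=5; μ^(2)=3/2; μ^(3)=0; μ^(4)=-2; μ^(5)=-3

((0, 0, 2, 0); (0, 0, 2, 2); (0, 1, 0, 0); (0, 0, 0, 2); (4, 0, 0, 0))


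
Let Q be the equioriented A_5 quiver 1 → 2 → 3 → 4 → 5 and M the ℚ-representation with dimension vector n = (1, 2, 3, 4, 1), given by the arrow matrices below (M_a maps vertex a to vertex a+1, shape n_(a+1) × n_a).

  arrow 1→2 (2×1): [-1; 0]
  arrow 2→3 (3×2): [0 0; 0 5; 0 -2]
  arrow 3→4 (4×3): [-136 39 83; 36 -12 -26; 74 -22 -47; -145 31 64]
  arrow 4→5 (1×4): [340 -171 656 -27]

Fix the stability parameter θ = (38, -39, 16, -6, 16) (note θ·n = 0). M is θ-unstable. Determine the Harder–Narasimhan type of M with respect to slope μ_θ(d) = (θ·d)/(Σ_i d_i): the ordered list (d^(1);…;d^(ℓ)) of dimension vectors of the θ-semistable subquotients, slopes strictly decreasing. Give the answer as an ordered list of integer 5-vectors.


Barcode: M ≅ I[1,2], I[2,5], I[3,4]^2, I[4,4]. HN layers by μ_θ (5 steps, strictly decreasing):
  μ^(1)=16; μ^(2)=5; μ^(3)=-1/2; μ^(4)=-6; μ^(5)=-39

((0, 0, 0, 0, 1); (0, 0, 3, 3, 0); (1, 1, 0, 0, 0); (0, 0, 0, 1, 0); (0, 1, 0, 0, 0))


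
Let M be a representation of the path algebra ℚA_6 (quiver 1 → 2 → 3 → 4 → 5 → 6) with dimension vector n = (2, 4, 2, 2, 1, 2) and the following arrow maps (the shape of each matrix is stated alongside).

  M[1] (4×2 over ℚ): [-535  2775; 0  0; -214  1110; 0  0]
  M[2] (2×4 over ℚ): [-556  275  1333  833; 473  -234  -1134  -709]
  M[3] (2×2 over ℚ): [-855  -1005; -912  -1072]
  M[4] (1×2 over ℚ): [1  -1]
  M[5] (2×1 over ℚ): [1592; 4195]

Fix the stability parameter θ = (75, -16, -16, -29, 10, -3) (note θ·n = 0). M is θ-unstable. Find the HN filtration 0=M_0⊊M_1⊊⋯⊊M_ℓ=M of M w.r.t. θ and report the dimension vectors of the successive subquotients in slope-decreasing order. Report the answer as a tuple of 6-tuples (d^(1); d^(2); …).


Barcode: M ≅ I[1,1], I[1,6], I[2,2]^2, I[2,3], I[4,4], I[6,6]. HN layers by μ_θ (5 steps, strictly decreasing):
  μ^(1)=75; μ^(2)=7/2; μ^(3)=-3; μ^(4)=-16; μ^(5)=-29

((1, 0, 0, 0, 0, 0); (1, 1, 1, 1, 1, 1); (0, 0, 0, 0, 0, 1); (0, 3, 1, 0, 0, 0); (0, 0, 0, 1, 0, 0))


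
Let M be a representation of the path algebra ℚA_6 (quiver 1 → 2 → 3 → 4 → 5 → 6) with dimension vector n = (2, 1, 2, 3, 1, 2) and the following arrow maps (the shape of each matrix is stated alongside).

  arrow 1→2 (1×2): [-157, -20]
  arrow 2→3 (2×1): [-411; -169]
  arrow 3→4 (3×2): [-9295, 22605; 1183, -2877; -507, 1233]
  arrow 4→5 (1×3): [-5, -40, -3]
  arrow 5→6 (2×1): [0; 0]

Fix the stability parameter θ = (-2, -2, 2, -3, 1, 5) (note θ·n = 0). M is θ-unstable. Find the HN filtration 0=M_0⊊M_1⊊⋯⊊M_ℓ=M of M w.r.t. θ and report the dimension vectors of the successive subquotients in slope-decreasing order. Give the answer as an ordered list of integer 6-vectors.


Via rank(M_{q-1}∘⋯∘M_p): M ≅ I[1,1], I[1,3], I[3,5], I[4,4]^2, I[6,6]^2.
μ_θ-semistable layers: μ^(1)=5; μ^(2)=2; μ^(3)=1; μ^(4)=-1/2; μ^(5)=-2; μ^(6)=-3

((0, 0, 0, 0, 0, 2); (0, 0, 1, 0, 0, 0); (0, 0, 0, 0, 1, 0); (0, 0, 1, 1, 0, 0); (2, 1, 0, 0, 0, 0); (0, 0, 0, 2, 0, 0))


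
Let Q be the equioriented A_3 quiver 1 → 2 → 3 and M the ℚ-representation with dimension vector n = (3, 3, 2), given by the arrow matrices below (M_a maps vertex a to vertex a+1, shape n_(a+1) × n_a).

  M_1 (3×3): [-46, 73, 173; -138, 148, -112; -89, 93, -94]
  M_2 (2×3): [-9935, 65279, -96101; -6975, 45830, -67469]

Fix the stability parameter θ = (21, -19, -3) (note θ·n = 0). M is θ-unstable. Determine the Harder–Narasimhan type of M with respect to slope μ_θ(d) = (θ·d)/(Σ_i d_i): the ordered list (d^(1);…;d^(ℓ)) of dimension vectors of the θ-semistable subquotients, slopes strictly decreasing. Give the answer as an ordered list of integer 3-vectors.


Interval decomposition of M: I[1,2], I[1,3]^2.
HN type (ℓ=2): μ^(1)=1; μ^(2)=-1/3

((1, 1, 0); (2, 2, 2))


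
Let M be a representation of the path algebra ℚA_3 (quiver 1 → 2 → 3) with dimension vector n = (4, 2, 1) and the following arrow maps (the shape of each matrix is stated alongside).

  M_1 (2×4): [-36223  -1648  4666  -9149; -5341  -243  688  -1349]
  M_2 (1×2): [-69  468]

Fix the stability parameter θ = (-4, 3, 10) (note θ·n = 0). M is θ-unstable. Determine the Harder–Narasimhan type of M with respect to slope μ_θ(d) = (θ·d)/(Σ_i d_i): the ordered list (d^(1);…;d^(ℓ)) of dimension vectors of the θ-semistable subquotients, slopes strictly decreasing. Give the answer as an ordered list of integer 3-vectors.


Barcode: M ≅ I[1,1]^2, I[1,2], I[1,3]. HN layers by μ_θ (3 steps, strictly decreasing):
  μ^(1)=10; μ^(2)=3; μ^(3)=-4

((0, 0, 1); (0, 2, 0); (4, 0, 0))


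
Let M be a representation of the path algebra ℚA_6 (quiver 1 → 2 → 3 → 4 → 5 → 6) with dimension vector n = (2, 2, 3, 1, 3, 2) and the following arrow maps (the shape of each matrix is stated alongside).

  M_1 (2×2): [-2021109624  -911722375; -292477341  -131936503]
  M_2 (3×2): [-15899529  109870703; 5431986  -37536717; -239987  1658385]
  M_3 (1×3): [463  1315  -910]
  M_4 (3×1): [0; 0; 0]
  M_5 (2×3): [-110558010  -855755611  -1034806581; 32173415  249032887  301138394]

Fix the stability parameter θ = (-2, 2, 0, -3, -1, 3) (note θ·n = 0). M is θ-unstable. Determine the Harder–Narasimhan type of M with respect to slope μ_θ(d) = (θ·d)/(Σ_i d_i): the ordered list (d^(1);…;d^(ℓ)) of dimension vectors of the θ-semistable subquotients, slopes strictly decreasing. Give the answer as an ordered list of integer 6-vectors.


Barcode: M ≅ I[1,3], I[1,4], I[3,3], I[5,5], I[5,6]^2. HN layers by μ_θ (6 steps, strictly decreasing):
  μ^(1)=3; μ^(2)=1; μ^(3)=0; μ^(4)=-1/3; μ^(5)=-1; μ^(6)=-2

((0, 0, 0, 0, 0, 2); (0, 1, 1, 0, 0, 0); (0, 0, 1, 0, 0, 0); (0, 1, 1, 1, 0, 0); (0, 0, 0, 0, 3, 0); (2, 0, 0, 0, 0, 0))


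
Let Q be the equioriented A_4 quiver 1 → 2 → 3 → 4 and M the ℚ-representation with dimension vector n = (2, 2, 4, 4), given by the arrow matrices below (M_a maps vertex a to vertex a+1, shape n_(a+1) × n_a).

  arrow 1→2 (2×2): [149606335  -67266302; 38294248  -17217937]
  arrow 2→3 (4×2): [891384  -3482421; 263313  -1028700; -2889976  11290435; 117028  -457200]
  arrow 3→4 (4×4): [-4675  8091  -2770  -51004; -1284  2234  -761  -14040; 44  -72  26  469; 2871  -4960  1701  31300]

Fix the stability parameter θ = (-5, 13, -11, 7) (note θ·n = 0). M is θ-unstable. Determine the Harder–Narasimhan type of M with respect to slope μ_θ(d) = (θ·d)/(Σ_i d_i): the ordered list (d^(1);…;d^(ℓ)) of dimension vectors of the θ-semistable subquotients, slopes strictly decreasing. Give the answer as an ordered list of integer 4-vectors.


Via rank(M_{q-1}∘⋯∘M_p): M ≅ I[1,4]^2, I[3,4]^2.
μ_θ-semistable layers: μ^(1)=7; μ^(2)=1; μ^(3)=-5; μ^(4)=-11

((0, 0, 0, 4); (0, 2, 2, 0); (2, 0, 0, 0); (0, 0, 2, 0))


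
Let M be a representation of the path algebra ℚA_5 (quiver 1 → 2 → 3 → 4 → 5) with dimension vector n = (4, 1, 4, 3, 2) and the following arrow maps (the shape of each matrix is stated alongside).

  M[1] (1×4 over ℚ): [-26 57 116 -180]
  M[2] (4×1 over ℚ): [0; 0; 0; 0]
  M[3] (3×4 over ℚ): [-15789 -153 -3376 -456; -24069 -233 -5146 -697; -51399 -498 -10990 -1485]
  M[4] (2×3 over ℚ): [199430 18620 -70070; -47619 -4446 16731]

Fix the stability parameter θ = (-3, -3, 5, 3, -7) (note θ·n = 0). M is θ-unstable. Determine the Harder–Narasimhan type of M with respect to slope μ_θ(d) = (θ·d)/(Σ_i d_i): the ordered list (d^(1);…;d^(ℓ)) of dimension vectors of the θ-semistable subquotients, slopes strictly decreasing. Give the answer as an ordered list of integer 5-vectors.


Via rank(M_{q-1}∘⋯∘M_p): M ≅ I[1,1]^3, I[1,2], I[3,3], I[3,4]^2, I[3,5], I[5,5].
μ_θ-semistable layers: μ^(1)=5; μ^(2)=4; μ^(3)=1/3; μ^(4)=-3; μ^(5)=-7

((0, 0, 1, 0, 0); (0, 0, 2, 2, 0); (0, 0, 1, 1, 1); (4, 1, 0, 0, 0); (0, 0, 0, 0, 1))


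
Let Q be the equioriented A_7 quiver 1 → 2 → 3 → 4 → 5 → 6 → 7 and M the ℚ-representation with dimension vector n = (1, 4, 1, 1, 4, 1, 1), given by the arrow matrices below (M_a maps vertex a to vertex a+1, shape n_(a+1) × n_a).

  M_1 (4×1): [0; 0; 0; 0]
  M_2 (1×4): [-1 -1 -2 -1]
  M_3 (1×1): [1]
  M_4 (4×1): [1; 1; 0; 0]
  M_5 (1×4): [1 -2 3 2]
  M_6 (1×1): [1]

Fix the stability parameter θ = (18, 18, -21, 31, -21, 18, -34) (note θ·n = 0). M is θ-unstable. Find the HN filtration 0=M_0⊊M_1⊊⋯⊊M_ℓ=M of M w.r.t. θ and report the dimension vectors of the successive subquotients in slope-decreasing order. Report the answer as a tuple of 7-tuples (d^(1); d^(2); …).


Barcode: M ≅ I[1,1], I[2,2]^3, I[2,7], I[5,5]^3. HN layers by μ_θ (3 steps, strictly decreasing):
  μ^(1)=18; μ^(2)=-3/2; μ^(3)=-21

((1, 3, 0, 0, 0, 0, 0); (0, 1, 1, 1, 1, 1, 1); (0, 0, 0, 0, 3, 0, 0))


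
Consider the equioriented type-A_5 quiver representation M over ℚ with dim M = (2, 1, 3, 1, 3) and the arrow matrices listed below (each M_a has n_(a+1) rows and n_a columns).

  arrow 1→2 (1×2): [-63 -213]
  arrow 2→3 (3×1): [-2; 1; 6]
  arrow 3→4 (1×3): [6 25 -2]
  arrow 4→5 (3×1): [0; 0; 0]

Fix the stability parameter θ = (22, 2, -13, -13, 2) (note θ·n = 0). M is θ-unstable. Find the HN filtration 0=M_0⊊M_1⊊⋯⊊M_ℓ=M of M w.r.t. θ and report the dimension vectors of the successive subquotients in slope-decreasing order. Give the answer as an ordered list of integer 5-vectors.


Barcode: M ≅ I[1,1], I[1,4], I[3,3]^2, I[5,5]^3. HN layers by μ_θ (4 steps, strictly decreasing):
  μ^(1)=22; μ^(2)=2; μ^(3)=-1/2; μ^(4)=-13

((1, 0, 0, 0, 0); (0, 0, 0, 0, 3); (1, 1, 1, 1, 0); (0, 0, 2, 0, 0))


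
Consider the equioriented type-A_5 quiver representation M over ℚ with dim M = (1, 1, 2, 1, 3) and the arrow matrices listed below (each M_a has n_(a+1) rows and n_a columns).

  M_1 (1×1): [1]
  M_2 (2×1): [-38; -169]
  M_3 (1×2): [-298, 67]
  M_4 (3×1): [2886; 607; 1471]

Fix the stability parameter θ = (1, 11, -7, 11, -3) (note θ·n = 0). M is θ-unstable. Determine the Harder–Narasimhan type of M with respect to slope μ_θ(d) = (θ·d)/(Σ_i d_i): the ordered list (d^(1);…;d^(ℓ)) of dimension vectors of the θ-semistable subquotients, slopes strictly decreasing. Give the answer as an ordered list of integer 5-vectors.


Interval decomposition of M: I[1,5], I[3,3], I[5,5]^2.
HN type (ℓ=5): μ^(1)=4; μ^(2)=2; μ^(3)=1; μ^(4)=-3; μ^(5)=-7

((0, 0, 0, 1, 1); (0, 1, 1, 0, 0); (1, 0, 0, 0, 0); (0, 0, 0, 0, 2); (0, 0, 1, 0, 0))


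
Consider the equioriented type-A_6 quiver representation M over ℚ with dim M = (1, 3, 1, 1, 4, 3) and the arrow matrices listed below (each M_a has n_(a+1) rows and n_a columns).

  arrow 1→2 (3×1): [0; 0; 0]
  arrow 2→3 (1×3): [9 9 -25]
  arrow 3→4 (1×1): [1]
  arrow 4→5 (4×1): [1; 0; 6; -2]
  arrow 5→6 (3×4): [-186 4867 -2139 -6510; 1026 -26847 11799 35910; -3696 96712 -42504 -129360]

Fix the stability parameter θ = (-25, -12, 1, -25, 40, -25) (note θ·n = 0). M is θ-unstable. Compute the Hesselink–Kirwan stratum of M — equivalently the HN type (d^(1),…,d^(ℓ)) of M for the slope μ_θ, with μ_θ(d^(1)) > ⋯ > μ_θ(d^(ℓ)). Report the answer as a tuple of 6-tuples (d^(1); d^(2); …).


Via rank(M_{q-1}∘⋯∘M_p): M ≅ I[1,1], I[2,2]^2, I[2,5], I[5,5]^2, I[5,6], I[6,6]^2.
μ_θ-semistable layers: μ^(1)=40; μ^(2)=15/2; μ^(3)=-12; μ^(4)=-25

((0, 0, 0, 0, 3, 0); (0, 0, 0, 0, 1, 1); (0, 3, 1, 1, 0, 0); (1, 0, 0, 0, 0, 2))


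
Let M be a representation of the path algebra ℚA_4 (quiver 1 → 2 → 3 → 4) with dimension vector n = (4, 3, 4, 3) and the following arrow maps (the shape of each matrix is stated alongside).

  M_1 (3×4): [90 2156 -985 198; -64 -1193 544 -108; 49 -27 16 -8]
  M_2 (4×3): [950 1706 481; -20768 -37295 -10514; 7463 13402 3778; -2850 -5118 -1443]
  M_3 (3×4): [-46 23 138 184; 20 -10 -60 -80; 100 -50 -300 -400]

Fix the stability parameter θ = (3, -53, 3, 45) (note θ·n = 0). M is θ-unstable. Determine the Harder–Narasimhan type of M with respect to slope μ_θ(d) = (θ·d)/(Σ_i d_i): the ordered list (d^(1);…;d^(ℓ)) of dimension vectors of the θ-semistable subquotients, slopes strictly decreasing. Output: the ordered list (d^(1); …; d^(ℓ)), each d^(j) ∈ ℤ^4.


Interval decomposition of M: I[1,1], I[1,3]^2, I[1,4], I[3,3], I[4,4]^2.
HN type (ℓ=3): μ^(1)=45; μ^(2)=3; μ^(3)=-25

((0, 0, 0, 3); (1, 0, 4, 0); (3, 3, 0, 0))


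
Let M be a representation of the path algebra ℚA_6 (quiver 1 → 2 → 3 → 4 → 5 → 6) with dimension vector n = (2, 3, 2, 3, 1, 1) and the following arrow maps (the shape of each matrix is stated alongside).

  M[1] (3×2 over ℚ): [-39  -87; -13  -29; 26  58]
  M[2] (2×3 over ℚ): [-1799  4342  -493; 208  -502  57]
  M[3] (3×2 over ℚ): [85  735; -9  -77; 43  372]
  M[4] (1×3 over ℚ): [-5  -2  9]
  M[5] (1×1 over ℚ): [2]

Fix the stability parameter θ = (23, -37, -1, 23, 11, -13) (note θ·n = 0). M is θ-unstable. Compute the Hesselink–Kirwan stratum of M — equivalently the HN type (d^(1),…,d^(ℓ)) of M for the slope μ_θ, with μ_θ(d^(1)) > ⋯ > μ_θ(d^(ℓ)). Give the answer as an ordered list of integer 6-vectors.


Via rank(M_{q-1}∘⋯∘M_p): M ≅ I[1,1], I[1,6], I[2,2], I[2,4], I[4,4].
μ_θ-semistable layers: μ^(1)=23; μ^(2)=7; μ^(3)=-1; μ^(4)=-7; μ^(5)=-37

((1, 0, 0, 2, 0, 0); (0, 0, 0, 1, 1, 1); (0, 0, 2, 0, 0, 0); (1, 1, 0, 0, 0, 0); (0, 2, 0, 0, 0, 0))


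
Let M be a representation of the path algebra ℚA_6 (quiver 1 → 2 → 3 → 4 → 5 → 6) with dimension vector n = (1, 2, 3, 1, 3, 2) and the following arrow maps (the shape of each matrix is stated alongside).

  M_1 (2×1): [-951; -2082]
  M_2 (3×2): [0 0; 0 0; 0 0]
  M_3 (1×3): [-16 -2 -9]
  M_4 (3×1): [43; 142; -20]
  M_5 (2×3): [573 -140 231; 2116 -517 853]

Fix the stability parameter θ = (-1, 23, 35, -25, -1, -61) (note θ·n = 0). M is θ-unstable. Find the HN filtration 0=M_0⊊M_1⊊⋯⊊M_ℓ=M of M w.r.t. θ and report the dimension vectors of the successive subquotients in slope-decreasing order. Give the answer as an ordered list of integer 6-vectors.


Barcode: M ≅ I[1,2], I[2,2], I[3,3]^2, I[3,6], I[5,5], I[5,6]. HN layers by μ_θ (5 steps, strictly decreasing):
  μ^(1)=35; μ^(2)=23; μ^(3)=-1; μ^(4)=-13; μ^(5)=-31

((0, 0, 2, 0, 0, 0); (0, 2, 0, 0, 0, 0); (1, 0, 0, 0, 1, 0); (0, 0, 1, 1, 1, 1); (0, 0, 0, 0, 1, 1))


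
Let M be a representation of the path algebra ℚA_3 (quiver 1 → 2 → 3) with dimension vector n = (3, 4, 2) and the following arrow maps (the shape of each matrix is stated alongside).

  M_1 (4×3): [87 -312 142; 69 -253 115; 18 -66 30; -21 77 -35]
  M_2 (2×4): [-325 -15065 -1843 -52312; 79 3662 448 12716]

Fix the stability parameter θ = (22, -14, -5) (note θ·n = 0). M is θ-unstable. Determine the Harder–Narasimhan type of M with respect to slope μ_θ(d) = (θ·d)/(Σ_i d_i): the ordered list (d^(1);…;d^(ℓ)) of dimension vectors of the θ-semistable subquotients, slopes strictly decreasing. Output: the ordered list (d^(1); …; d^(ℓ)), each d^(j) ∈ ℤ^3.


Via rank(M_{q-1}∘⋯∘M_p): M ≅ I[1,1], I[1,3]^2, I[2,2]^2.
μ_θ-semistable layers: μ^(1)=22; μ^(2)=1; μ^(3)=-14

((1, 0, 0); (2, 2, 2); (0, 2, 0))


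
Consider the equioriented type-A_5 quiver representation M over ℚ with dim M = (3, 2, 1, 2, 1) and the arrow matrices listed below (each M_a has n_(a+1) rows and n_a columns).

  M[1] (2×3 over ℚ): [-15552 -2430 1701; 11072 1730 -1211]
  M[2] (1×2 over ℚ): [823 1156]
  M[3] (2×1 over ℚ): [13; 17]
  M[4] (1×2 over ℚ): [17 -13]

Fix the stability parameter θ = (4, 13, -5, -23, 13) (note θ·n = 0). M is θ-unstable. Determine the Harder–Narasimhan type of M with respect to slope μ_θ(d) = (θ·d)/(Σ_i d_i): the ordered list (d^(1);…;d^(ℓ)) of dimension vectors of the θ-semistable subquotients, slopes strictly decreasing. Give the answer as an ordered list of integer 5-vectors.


Barcode: M ≅ I[1,1]^2, I[1,4], I[2,2], I[4,5]. HN layers by μ_θ (4 steps, strictly decreasing):
  μ^(1)=13; μ^(2)=4; μ^(3)=-11/4; μ^(4)=-23

((0, 1, 0, 0, 1); (2, 0, 0, 0, 0); (1, 1, 1, 1, 0); (0, 0, 0, 1, 0))


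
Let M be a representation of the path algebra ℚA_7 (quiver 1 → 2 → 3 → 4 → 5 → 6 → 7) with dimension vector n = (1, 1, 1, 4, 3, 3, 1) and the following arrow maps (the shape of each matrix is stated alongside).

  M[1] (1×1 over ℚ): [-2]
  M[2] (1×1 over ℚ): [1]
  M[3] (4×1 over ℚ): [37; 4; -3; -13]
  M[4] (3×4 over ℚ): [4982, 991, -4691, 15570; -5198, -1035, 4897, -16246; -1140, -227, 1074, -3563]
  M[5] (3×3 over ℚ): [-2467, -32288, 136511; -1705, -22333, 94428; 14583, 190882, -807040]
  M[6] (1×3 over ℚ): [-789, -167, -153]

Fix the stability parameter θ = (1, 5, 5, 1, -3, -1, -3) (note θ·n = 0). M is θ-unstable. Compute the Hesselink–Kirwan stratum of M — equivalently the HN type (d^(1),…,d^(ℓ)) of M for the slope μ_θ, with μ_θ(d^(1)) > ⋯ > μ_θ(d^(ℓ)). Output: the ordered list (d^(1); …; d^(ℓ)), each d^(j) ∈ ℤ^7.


Barcode: M ≅ I[1,7], I[4,4], I[4,6]^2. HN layers by μ_θ (3 steps, strictly decreasing):
  μ^(1)=1; μ^(2)=5/7; μ^(3)=-1

((0, 0, 0, 1, 0, 0, 0); (1, 1, 1, 1, 1, 1, 1); (0, 0, 0, 2, 2, 2, 0))
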